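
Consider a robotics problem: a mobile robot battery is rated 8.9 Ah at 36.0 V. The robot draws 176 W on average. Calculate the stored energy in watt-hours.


E = capacity * V = 8.9*36.0 = 320.4000

320.4000 Wh


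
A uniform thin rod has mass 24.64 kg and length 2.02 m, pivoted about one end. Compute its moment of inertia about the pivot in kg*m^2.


I = (1/3)*m*L^2 = (1/3)*24.64*2.02^2 = 33.5137

33.5137 kg*m^2


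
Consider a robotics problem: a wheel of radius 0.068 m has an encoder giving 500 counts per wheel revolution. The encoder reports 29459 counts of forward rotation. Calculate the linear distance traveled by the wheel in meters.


revs = 29459/500 = 58.918000
d = revs * 2*pi*r = 58.918000 * 2*pi*0.068 = 25.1731

25.1731 m


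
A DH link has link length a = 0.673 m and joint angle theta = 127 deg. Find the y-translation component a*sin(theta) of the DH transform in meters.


a*sin(theta) = 0.673*sin(127 deg) = 0.5375

0.5375 m


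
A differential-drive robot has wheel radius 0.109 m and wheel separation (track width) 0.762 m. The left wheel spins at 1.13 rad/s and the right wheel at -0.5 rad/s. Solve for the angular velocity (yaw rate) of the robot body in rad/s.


omega = r*(wR - wL)/L = 0.109*(-0.5 - (1.13))/0.762 = -0.2332

-0.2332 rad/s


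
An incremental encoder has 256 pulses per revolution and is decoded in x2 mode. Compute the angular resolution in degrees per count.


resolution = 360 / (PPR * 2) = 360 / 512 = 0.7031

0.7031 degrees


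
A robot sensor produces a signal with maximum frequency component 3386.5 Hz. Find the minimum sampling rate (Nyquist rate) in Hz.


f_s,min = 2*f_max = 2*3386.5 = 6773.0000

6773.0000 Hz


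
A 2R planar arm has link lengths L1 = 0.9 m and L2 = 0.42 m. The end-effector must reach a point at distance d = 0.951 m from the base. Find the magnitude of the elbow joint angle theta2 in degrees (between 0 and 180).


cos(th2) = (d^2 - L1^2 - L2^2)/(2*L1*L2) = (0.951^2 - 0.9^2 - 0.42^2)/(2*0.9*0.42) = -0.10846429
th2 = acos(-0.10846429) = 96.2268 deg

96.2268 degrees


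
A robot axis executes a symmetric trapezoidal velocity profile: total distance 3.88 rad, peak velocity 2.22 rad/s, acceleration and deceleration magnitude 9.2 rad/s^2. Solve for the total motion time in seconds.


t_acc = v/a = 2.22/9.2 = 0.241304 s
d_acc = v^2/(2a) = 0.267848 rad (each ramp)
d_cruise = 3.88 - 2*0.267848 = 3.344304 rad
t_cruise = 3.344304/2.22 = 1.506443 s
t_total = 2*0.241304 + 1.506443 = 1.9891

1.9891 s


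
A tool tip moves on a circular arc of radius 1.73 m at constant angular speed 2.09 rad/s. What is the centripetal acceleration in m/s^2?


a_c = omega^2 * r = 2.09^2 * 1.73 = 7.5568

7.5568 m/s^2


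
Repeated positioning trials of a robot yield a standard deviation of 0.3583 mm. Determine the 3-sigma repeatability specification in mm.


repeatability = 3*sigma = 3*0.3583 = 1.0749

1.0749 mm


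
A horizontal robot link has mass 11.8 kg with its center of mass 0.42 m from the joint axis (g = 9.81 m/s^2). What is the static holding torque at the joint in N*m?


tau = m*g*L = 11.8 * 9.81 * 0.42 = 48.6184

48.6184 N*m


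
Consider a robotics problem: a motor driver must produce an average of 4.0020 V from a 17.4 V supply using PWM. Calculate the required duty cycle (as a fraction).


D = V_avg/V_supply = 4.0020/17.4 = 0.2300

0.2300


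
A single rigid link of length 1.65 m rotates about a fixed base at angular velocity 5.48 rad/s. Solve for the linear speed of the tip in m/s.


v = L*omega = 1.65 * 5.48 = 9.0420

9.0420 m/s


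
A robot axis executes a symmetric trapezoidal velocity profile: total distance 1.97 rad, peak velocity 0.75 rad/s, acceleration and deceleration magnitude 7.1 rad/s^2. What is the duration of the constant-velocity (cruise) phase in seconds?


t_acc = v/a = 0.105634 s, d_acc = v^2/(2a) = 0.039613 rad each
d_cruise = 1.97 - 2*0.039613 = 1.890774 rad
t_cruise = d_cruise/v = 1.890774/0.75 = 2.5210

2.5210 s


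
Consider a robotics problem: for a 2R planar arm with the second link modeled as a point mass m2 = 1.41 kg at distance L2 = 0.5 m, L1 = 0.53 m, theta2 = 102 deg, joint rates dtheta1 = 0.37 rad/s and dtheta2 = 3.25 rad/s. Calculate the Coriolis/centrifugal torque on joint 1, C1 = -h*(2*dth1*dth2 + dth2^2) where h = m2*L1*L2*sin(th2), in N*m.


h = m2*L1*L2*sin(th2) = 1.41*0.53*0.5*sin(102 deg) = 0.365485
C1 = -h*(2*0.37*3.25 + 3.25^2) = -0.365485*12.9675 = -4.7394

-4.7394 N*m


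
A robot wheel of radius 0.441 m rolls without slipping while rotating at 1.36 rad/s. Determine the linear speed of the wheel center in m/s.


v = omega * r = 1.36 * 0.441 = 0.5998

0.5998 m/s


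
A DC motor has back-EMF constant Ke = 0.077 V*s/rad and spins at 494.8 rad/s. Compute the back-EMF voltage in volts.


V_emf = Ke * omega = 0.077*494.8 = 38.0996

38.0996 V


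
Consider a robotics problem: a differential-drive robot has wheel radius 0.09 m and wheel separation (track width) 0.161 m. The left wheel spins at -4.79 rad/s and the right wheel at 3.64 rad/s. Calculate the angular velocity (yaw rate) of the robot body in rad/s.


omega = r*(wR - wL)/L = 0.09*(3.64 - (-4.79))/0.161 = 4.7124

4.7124 rad/s


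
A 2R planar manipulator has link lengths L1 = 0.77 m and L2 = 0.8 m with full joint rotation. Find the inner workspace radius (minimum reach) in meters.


r_min = |L1 - L2| = |0.77 - 0.8| = 0.0300

0.0300 m


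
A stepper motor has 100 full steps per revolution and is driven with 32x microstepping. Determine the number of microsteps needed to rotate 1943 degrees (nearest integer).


step_size = 360/(100*32) = 360/3200 = 0.112500 deg
n = 1943/(360/3200) = 1943*3200/360 = 17271.1111 -> 17271

17271 steps


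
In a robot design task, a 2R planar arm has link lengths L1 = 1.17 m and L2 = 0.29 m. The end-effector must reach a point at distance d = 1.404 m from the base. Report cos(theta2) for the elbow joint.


cos(th2) = (d^2 - L1^2 - L2^2)/(2*L1*L2) = (1.404^2 - 1.17^2 - 0.29^2)/(2*1.17*0.29) = 0.7637

0.7637


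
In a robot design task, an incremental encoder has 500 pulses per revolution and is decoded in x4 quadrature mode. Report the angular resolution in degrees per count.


resolution = 360 / (PPR * 4) = 360 / 2000 = 0.1800

0.1800 degrees


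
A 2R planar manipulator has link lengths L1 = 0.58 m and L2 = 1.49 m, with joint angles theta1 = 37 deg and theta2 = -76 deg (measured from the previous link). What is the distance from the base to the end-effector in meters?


x = L1*cos(th1) + L2*cos(th1+th2) = 1.621156
y = L1*sin(th1) + L2*sin(th1+th2) = -0.588635
d = sqrt(x^2 + y^2) = sqrt(2.628147 + 0.346491) = 1.7247

1.7247 m


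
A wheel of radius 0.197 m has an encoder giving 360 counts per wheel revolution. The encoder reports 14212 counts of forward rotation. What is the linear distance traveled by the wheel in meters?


revs = 14212/360 = 39.477778
d = revs * 2*pi*r = 39.477778 * 2*pi*0.197 = 48.8651

48.8651 m


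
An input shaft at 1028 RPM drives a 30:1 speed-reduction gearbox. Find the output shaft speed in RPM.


omega_out = omega_in / N = 1028 / 30 = 34.2667

34.2667 RPM


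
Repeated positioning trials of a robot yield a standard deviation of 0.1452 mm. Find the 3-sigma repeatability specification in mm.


repeatability = 3*sigma = 3*0.1452 = 0.4356

0.4356 mm


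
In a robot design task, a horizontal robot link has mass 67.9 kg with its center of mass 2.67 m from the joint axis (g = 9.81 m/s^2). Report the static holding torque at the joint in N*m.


tau = m*g*L = 67.9 * 9.81 * 2.67 = 1778.4843

1778.4843 N*m


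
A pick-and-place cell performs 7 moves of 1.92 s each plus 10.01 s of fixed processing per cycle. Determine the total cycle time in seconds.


T = 7*1.92 + 10.01 = 23.4500

23.4500 s


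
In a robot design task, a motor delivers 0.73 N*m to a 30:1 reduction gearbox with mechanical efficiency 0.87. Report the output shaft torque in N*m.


tau_out = tau_in * N * eta = 0.73 * 30 * 0.87 = 19.0530

19.0530 N*m


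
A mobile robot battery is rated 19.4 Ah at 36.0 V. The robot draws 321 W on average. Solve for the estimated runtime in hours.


E = 19.4*36.0 = 698.4000 Wh
t = E/P = 698.4000/321 = 2.1757

2.1757 hours


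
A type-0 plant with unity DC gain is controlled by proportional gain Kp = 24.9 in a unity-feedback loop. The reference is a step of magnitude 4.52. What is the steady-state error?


e_ss = R/(1 + Kp) = 4.52/(1 + 24.9) = 4.52/25.9000 = 0.1745

0.1745


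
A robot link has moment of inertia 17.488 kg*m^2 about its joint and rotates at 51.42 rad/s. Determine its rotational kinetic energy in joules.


KE = (1/2)*I*omega^2 = 0.5*17.488*51.42^2 = 23119.2794

23119.2794 J


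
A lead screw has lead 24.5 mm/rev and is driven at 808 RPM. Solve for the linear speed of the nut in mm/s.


v = lead * (RPM/60) = 24.5*808/60 = 329.9333

329.9333 mm/s


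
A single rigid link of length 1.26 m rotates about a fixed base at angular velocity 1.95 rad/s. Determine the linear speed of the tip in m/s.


v = L*omega = 1.26 * 1.95 = 2.4570

2.4570 m/s


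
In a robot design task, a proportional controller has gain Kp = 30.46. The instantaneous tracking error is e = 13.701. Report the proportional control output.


u_P = Kp * e = 30.46 * 13.701 = 417.3325

417.3325


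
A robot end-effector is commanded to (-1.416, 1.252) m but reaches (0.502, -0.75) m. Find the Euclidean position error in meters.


dx = 0.502 - (-1.416) = 1.9180, dy = -0.75 - (1.252) = -2.0020
err = sqrt(3.678724 + 4.008004) = 2.7725

2.7725 m


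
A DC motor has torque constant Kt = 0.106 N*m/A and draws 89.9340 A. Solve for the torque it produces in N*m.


tau = Kt * I = 0.106*89.9340 = 9.5330

9.5330 N*m


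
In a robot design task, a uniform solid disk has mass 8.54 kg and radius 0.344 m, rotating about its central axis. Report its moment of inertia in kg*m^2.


I = (1/2)*m*R^2 = 0.5*8.54*0.344^2 = 0.5053

0.5053 kg*m^2


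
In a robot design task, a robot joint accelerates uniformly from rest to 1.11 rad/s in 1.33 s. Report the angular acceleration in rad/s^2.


alpha = delta_omega / t = 1.11 / 1.33 = 0.8346

0.8346 rad/s^2


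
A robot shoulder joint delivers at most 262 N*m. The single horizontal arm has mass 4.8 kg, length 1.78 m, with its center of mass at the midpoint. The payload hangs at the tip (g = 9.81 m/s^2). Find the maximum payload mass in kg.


tau_arm = m_arm*g*(L/2) = 4.8*9.81*1.78/2 = 41.9083 N*m
tau_payload = tau_max - tau_arm = 262 - 41.9083 = 220.0917
m_payload = tau_payload / (g*L) = 220.0917 / (9.81*1.78) = 12.6042

12.6042 kg


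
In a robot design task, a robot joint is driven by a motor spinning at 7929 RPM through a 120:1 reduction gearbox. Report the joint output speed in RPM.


omega_joint = omega_motor / N = 7929 / 120 = 66.0750

66.0750 RPM


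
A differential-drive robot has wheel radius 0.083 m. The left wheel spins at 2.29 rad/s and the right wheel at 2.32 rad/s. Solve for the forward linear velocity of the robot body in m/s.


v = r*(wR + wL)/2 = 0.083*(2.32 + 2.29)/2 = 0.1913

0.1913 m/s


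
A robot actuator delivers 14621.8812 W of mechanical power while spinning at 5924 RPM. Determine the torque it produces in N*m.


omega = 5924 * 2*pi/60 = 620.359829 rad/s
tau = P / omega = 14621.8812 / 620.359829 = 23.5700

23.5700 N*m


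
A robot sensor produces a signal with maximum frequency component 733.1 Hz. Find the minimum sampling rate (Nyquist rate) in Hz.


f_s,min = 2*f_max = 2*733.1 = 1466.2000

1466.2000 Hz


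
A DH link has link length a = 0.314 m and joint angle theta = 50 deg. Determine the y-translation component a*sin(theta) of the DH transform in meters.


a*sin(theta) = 0.314*sin(50 deg) = 0.2405

0.2405 m


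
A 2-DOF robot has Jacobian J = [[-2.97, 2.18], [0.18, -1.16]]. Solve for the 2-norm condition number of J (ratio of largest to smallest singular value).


JJ^T eigenvalues: trace(JJ^T) = 14.9513, det(JJ^T) = det(J)^2 = 9.31958784
s_max^2 = (14.9513 + sqrt(186.26302033))/2 = 14.29956054
s_min^2 = (14.9513 - sqrt(186.26302033))/2 = 0.65173946
kappa = s_max/s_min = sqrt(14.29956054/0.65173946) = 4.6841

4.6841


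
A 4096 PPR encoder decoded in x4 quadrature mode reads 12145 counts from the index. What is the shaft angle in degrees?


angle = counts * 360 / (PPR*4) = 12145 * 360 / 16384 = 266.8579

266.8579 degrees


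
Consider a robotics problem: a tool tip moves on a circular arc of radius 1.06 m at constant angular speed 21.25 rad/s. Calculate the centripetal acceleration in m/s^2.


a_c = omega^2 * r = 21.25^2 * 1.06 = 478.6562

478.6562 m/s^2


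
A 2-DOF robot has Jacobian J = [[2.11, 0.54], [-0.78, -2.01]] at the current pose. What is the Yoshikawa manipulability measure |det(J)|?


det(J) = 2.11*-2.01 - (0.54)*(-0.78) = -3.8199
|det(J)| = 3.8199

3.8199


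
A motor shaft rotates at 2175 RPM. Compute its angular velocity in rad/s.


omega = 2175 * 2*pi/60 = 227.7655

227.7655 rad/s


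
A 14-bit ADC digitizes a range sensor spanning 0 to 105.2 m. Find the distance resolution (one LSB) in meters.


res = range / 2^n = 105.2/2^14 = 105.2/16384 = 0.0064

0.0064 m


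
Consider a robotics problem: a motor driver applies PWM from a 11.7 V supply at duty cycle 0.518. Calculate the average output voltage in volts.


V_avg = V_supply * D = 11.7*0.518 = 6.0606

6.0606 V


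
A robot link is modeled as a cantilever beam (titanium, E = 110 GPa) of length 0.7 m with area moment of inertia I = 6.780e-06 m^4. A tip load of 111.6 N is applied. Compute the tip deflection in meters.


delta = F*L^3/(3*E*I) = 111.6*0.7^3/(3*1.100e+11*6.780e-06)
      = 38.2788/2237400 = 1.7109e-05

1.7109e-05 m


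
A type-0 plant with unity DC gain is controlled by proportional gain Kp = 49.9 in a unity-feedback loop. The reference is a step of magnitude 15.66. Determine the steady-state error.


e_ss = R/(1 + Kp) = 15.66/(1 + 49.9) = 15.66/50.9000 = 0.3077

0.3077


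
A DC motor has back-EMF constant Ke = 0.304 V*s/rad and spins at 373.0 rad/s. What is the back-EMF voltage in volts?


V_emf = Ke * omega = 0.304*373.0 = 113.3920

113.3920 V


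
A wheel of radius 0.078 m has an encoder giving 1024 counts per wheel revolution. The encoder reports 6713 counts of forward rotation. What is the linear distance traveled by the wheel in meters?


revs = 6713/1024 = 6.555664
d = revs * 2*pi*r = 6.555664 * 2*pi*0.078 = 3.2129

3.2129 m


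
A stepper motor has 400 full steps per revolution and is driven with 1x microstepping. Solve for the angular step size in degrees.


step = 360/(400*1) = 360/400 = 0.9000

0.9000 degrees


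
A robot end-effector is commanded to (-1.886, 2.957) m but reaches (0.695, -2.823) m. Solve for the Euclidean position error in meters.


dx = 0.695 - (-1.886) = 2.5810, dy = -2.823 - (2.957) = -5.7800
err = sqrt(6.661561 + 33.408400) = 6.3301

6.3301 m


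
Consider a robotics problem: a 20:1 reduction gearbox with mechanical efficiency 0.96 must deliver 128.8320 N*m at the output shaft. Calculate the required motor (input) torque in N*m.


tau_in = tau_out / (N * eta) = 128.8320 / (20 * 0.96) = 6.7100

6.7100 N*m


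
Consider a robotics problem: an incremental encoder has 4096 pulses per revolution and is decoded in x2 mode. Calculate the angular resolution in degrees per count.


resolution = 360 / (PPR * 2) = 360 / 8192 = 0.0439

0.0439 degrees


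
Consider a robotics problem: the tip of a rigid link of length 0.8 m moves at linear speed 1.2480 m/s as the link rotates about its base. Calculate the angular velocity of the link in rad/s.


omega = v / L = 1.2480 / 0.8 = 1.5600

1.5600 rad/s


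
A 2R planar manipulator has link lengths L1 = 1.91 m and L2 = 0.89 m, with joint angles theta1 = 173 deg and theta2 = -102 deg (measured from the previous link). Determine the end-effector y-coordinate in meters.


y = L1*sin(th1) + L2*sin(th1+th2) = 1.91*sin(173 deg) + 0.89*sin(71 deg) = 1.0743

1.0743 m


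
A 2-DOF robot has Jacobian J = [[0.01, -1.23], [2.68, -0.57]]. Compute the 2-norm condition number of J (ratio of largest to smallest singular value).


JJ^T eigenvalues: trace(JJ^T) = 9.0203, det(JJ^T) = det(J)^2 = 10.82870649
s_max^2 = (9.0203 + sqrt(38.05098613))/2 = 7.59442407
s_min^2 = (9.0203 - sqrt(38.05098613))/2 = 1.42587593
kappa = s_max/s_min = sqrt(7.59442407/1.42587593) = 2.3078

2.3078


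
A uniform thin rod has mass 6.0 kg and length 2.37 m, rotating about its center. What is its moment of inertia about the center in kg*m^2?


I = (1/12)*m*L^2 = (1/12)*6.0*2.37^2 = 2.8085

2.8085 kg*m^2


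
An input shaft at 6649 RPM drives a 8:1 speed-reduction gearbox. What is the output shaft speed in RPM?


omega_out = omega_in / N = 6649 / 8 = 831.1250

831.1250 RPM


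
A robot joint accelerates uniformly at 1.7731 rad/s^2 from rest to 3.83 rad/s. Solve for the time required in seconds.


t = delta_omega / alpha = 3.83 / 1.7731 = 2.1601

2.1601 s


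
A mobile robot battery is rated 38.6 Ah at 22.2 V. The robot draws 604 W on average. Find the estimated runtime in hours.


E = 38.6*22.2 = 856.9200 Wh
t = E/P = 856.9200/604 = 1.4187

1.4187 hours


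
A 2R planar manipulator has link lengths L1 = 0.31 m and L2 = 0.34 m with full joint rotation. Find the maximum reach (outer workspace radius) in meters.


r_max = L1 + L2 = 0.31 + 0.34 = 0.6500

0.6500 m


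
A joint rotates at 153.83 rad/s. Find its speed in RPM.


RPM = 153.83 * 60/(2*pi) = 1468.9683

1468.9683 RPM


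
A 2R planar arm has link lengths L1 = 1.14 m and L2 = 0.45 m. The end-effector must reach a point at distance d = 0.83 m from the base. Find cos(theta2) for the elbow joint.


cos(th2) = (d^2 - L1^2 - L2^2)/(2*L1*L2) = (0.83^2 - 1.14^2 - 0.45^2)/(2*1.14*0.45) = -0.7926

-0.7926


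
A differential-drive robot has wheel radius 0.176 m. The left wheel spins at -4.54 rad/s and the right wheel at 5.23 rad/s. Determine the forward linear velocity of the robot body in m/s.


v = r*(wR + wL)/2 = 0.176*(5.23 + -4.54)/2 = 0.0607

0.0607 m/s


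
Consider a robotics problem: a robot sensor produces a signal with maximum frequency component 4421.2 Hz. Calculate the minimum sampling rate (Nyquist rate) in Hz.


f_s,min = 2*f_max = 2*4421.2 = 8842.4000

8842.4000 Hz


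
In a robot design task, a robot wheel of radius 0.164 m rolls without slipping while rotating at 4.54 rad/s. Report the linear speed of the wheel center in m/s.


v = omega * r = 4.54 * 0.164 = 0.7446

0.7446 m/s


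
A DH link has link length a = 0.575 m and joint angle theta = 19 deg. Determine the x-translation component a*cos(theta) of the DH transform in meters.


a*cos(theta) = 0.575*cos(19 deg) = 0.5437

0.5437 m


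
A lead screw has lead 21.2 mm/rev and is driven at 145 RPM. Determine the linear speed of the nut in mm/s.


v = lead * (RPM/60) = 21.2*145/60 = 51.2333

51.2333 mm/s


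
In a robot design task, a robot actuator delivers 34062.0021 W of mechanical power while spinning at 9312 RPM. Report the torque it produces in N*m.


omega = 9312 * 2*pi/60 = 975.150360 rad/s
tau = P / omega = 34062.0021 / 975.150360 = 34.9300

34.9300 N*m


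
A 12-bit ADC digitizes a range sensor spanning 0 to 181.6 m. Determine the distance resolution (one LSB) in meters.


res = range / 2^n = 181.6/2^12 = 181.6/4096 = 0.0443

0.0443 m


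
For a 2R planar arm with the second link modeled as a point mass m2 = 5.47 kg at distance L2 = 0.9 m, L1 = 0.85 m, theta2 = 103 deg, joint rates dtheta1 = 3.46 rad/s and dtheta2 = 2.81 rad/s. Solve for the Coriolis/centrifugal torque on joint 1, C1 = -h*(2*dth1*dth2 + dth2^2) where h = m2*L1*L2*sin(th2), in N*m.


h = m2*L1*L2*sin(th2) = 5.47*0.85*0.9*sin(103 deg) = 4.077300
C1 = -h*(2*3.46*2.81 + 2.81^2) = -4.077300*27.3413 = -111.4787

-111.4787 N*m


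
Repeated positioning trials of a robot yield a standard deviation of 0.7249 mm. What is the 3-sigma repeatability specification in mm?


repeatability = 3*sigma = 3*0.7249 = 2.1747

2.1747 mm


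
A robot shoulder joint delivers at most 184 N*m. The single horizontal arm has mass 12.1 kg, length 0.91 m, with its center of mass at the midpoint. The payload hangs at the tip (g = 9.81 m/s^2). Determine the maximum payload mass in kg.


tau_arm = m_arm*g*(L/2) = 12.1*9.81*0.91/2 = 54.0090 N*m
tau_payload = tau_max - tau_arm = 184 - 54.0090 = 129.9910
m_payload = tau_payload / (g*L) = 129.9910 / (9.81*0.91) = 14.5614

14.5614 kg


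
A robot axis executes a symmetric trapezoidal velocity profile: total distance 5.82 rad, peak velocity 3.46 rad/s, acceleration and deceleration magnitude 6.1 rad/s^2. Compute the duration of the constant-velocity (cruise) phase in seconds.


t_acc = v/a = 0.567213 s, d_acc = v^2/(2a) = 0.981279 rad each
d_cruise = 5.82 - 2*0.981279 = 3.857442 rad
t_cruise = d_cruise/v = 3.857442/3.46 = 1.1149

1.1149 s


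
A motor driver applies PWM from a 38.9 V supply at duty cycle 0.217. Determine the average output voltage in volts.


V_avg = V_supply * D = 38.9*0.217 = 8.4413

8.4413 V


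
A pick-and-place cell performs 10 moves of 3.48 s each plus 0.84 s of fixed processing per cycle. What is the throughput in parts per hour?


T_cycle = 10*3.48 + 0.84 = 35.6400 s
rate = 3600/T = 101.0101

101.0101 parts/hour


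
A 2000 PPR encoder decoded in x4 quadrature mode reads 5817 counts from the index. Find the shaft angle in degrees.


angle = counts * 360 / (PPR*4) = 5817 * 360 / 8000 = 261.7650

261.7650 degrees


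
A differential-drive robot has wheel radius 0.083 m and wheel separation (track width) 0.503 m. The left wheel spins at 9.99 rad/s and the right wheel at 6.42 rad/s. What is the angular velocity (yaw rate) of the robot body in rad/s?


omega = r*(wR - wL)/L = 0.083*(6.42 - (9.99))/0.503 = -0.5891

-0.5891 rad/s


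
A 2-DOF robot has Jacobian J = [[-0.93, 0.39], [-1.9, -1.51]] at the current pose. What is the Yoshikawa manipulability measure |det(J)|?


det(J) = -0.93*-1.51 - (0.39)*(-1.9) = 2.1453
|det(J)| = 2.1453

2.1453


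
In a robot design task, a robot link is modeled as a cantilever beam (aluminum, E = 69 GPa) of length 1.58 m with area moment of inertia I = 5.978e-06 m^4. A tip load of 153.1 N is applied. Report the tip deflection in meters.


delta = F*L^3/(3*E*I) = 153.1*1.58^3/(3*6.900e+10*5.978e-06)
      = 603.8741672/1237446 = 4.8800e-04

4.8800e-04 m


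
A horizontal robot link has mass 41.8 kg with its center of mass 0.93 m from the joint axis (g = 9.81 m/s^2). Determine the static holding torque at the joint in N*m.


tau = m*g*L = 41.8 * 9.81 * 0.93 = 381.3539

381.3539 N*m


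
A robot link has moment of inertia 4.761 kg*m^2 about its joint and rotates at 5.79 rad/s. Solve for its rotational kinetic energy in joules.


KE = (1/2)*I*omega^2 = 0.5*4.761*5.79^2 = 79.8041

79.8041 J


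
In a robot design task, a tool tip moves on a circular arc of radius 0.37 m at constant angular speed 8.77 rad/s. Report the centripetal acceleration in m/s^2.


a_c = omega^2 * r = 8.77^2 * 0.37 = 28.4578

28.4578 m/s^2


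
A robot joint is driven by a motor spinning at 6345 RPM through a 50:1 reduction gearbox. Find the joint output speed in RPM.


omega_joint = omega_motor / N = 6345 / 50 = 126.9000

126.9000 RPM


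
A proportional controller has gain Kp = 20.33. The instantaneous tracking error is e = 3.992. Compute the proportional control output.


u_P = Kp * e = 20.33 * 3.992 = 81.1574

81.1574


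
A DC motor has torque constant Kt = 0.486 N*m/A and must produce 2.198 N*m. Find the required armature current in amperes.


I = tau / Kt = 2.198/0.486 = 4.5226

4.5226 A


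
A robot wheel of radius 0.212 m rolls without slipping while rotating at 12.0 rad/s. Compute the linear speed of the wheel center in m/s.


v = omega * r = 12.0 * 0.212 = 2.5440

2.5440 m/s


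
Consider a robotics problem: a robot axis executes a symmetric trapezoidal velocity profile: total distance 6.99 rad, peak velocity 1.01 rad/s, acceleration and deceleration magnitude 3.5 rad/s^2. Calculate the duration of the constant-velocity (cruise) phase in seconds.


t_acc = v/a = 0.288571 s, d_acc = v^2/(2a) = 0.145729 rad each
d_cruise = 6.99 - 2*0.145729 = 6.698542 rad
t_cruise = d_cruise/v = 6.698542/1.01 = 6.6322

6.6322 s


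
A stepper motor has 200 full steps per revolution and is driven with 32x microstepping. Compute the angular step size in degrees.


step = 360/(200*32) = 360/6400 = 0.0563

0.0563 degrees


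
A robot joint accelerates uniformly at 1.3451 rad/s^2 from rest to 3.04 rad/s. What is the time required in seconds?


t = delta_omega / alpha = 3.04 / 1.3451 = 2.2601

2.2601 s


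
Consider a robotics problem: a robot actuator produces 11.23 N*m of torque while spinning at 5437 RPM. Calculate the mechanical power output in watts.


omega = 5437 * 2*pi/60 = 569.361309 rad/s
P = tau * omega = 11.23 * 569.361309 = 6393.9275

6393.9275 W


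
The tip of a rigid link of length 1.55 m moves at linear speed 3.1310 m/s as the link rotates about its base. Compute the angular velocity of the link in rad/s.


omega = v / L = 3.1310 / 1.55 = 2.0200

2.0200 rad/s


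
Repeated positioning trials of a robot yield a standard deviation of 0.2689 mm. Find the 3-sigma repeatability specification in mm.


repeatability = 3*sigma = 3*0.2689 = 0.8067

0.8067 mm


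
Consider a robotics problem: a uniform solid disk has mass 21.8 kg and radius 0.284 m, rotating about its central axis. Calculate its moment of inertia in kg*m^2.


I = (1/2)*m*R^2 = 0.5*21.8*0.284^2 = 0.8792

0.8792 kg*m^2


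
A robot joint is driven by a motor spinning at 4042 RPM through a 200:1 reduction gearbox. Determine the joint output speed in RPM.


omega_joint = omega_motor / N = 4042 / 200 = 20.2100

20.2100 RPM


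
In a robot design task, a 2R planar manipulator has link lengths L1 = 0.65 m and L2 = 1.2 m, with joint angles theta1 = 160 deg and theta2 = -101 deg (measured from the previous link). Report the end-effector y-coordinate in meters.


y = L1*sin(th1) + L2*sin(th1+th2) = 0.65*sin(160 deg) + 1.2*sin(59 deg) = 1.2509

1.2509 m


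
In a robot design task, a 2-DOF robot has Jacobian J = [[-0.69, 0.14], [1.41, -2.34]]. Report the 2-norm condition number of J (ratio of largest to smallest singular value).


JJ^T eigenvalues: trace(JJ^T) = 7.9594, det(JJ^T) = det(J)^2 = 2.00845584
s_max^2 = (7.9594 + sqrt(55.31822500))/2 = 7.69851113
s_min^2 = (7.9594 - sqrt(55.31822500))/2 = 0.26088887
kappa = s_max/s_min = sqrt(7.69851113/0.26088887) = 5.4322

5.4322


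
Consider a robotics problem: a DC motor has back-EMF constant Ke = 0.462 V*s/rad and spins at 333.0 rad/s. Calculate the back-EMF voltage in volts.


V_emf = Ke * omega = 0.462*333.0 = 153.8460

153.8460 V


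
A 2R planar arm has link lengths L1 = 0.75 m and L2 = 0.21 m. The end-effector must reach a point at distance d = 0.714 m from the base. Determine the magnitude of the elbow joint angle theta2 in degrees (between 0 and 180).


cos(th2) = (d^2 - L1^2 - L2^2)/(2*L1*L2) = (0.714^2 - 0.75^2 - 0.21^2)/(2*0.75*0.21) = -0.30731429
th2 = acos(-0.30731429) = 107.8975 deg

107.8975 degrees


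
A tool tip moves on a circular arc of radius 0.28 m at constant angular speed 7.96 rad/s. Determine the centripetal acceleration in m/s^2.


a_c = omega^2 * r = 7.96^2 * 0.28 = 17.7412

17.7412 m/s^2


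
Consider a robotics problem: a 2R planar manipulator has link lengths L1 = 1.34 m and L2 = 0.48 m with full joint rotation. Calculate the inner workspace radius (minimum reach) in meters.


r_min = |L1 - L2| = |1.34 - 0.48| = 0.8600

0.8600 m


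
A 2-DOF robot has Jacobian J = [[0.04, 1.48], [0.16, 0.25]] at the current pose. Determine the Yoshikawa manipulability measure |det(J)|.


det(J) = 0.04*0.25 - (1.48)*(0.16) = -0.2268
|det(J)| = 0.2268

0.2268


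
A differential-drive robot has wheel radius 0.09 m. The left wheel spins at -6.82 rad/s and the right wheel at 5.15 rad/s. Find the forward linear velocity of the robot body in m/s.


v = r*(wR + wL)/2 = 0.09*(5.15 + -6.82)/2 = -0.0751

-0.0751 m/s


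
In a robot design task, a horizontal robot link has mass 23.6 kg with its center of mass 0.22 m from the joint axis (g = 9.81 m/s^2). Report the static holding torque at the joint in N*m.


tau = m*g*L = 23.6 * 9.81 * 0.22 = 50.9335

50.9335 N*m


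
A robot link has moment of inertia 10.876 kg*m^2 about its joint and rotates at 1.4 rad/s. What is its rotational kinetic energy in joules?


KE = (1/2)*I*omega^2 = 0.5*10.876*1.4^2 = 10.6585

10.6585 J


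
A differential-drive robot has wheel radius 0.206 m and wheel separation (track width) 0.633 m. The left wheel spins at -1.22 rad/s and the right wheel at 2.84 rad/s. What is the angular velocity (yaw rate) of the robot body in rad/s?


omega = r*(wR - wL)/L = 0.206*(2.84 - (-1.22))/0.633 = 1.3213

1.3213 rad/s


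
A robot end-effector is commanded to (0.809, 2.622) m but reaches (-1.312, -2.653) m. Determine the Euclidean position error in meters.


dx = -1.312 - (0.809) = -2.1210, dy = -2.653 - (2.622) = -5.2750
err = sqrt(4.498641 + 27.825625) = 5.6854

5.6854 m


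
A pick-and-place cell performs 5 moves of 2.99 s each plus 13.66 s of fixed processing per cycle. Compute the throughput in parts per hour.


T_cycle = 5*2.99 + 13.66 = 28.6100 s
rate = 3600/T = 125.8301

125.8301 parts/hour


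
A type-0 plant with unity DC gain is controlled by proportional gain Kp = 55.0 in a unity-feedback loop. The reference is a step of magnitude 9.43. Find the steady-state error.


e_ss = R/(1 + Kp) = 9.43/(1 + 55.0) = 9.43/56.0000 = 0.1684

0.1684


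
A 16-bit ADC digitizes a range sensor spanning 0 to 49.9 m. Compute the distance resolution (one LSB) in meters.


res = range / 2^n = 49.9/2^16 = 49.9/65536 = 7.6141e-04

7.6141e-04 m


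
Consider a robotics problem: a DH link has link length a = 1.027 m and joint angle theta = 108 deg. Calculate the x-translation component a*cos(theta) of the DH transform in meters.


a*cos(theta) = 1.027*cos(108 deg) = -0.3174

-0.3174 m


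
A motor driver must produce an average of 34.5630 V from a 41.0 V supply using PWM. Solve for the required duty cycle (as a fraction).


D = V_avg/V_supply = 34.5630/41.0 = 0.8430

0.8430


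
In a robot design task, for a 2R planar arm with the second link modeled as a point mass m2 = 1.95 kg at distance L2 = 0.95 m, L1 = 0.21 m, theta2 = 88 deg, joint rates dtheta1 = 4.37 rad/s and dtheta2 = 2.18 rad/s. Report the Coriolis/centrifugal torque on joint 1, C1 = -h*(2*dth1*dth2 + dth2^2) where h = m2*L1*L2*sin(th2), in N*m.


h = m2*L1*L2*sin(th2) = 1.95*0.21*0.95*sin(88 deg) = 0.388788
C1 = -h*(2*4.37*2.18 + 2.18^2) = -0.388788*23.8056 = -9.2553

-9.2553 N*m


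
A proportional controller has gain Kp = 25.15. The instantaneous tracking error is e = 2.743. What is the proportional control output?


u_P = Kp * e = 25.15 * 2.743 = 68.9864

68.9864


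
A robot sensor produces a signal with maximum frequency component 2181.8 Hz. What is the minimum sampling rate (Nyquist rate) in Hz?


f_s,min = 2*f_max = 2*2181.8 = 4363.6000

4363.6000 Hz


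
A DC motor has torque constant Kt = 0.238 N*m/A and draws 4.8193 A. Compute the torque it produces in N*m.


tau = Kt * I = 0.238*4.8193 = 1.1470

1.1470 N*m


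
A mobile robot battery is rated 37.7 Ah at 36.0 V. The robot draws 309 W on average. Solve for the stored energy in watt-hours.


E = capacity * V = 37.7*36.0 = 1357.2000

1357.2000 Wh


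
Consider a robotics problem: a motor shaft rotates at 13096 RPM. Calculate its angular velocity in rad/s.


omega = 13096 * 2*pi/60 = 1371.4099

1371.4099 rad/s


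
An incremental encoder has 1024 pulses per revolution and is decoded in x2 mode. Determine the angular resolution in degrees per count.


resolution = 360 / (PPR * 2) = 360 / 2048 = 0.1758

0.1758 degrees


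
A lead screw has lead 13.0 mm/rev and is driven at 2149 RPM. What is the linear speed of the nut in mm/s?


v = lead * (RPM/60) = 13.0*2149/60 = 465.6167

465.6167 mm/s


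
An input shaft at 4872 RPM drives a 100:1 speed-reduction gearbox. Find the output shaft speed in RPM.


omega_out = omega_in / N = 4872 / 100 = 48.7200

48.7200 RPM


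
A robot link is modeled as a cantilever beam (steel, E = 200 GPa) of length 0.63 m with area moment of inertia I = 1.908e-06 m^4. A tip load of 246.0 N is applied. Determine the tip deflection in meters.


delta = F*L^3/(3*E*I) = 246.0*0.63^3/(3*2.000e+11*1.908e-06)
      = 61.511562/1144800 = 5.3731e-05

5.3731e-05 m


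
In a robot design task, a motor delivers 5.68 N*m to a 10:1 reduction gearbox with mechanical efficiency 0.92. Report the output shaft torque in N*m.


tau_out = tau_in * N * eta = 5.68 * 10 * 0.92 = 52.2560

52.2560 N*m


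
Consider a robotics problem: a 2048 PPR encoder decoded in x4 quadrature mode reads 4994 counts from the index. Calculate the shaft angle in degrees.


angle = counts * 360 / (PPR*4) = 4994 * 360 / 8192 = 219.4629

219.4629 degrees


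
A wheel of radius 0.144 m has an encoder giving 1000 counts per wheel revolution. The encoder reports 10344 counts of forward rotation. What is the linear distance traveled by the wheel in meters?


revs = 10344/1000 = 10.344000
d = revs * 2*pi*r = 10.344000 * 2*pi*0.144 = 9.3590

9.3590 m


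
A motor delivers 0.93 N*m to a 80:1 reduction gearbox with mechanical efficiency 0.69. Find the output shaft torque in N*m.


tau_out = tau_in * N * eta = 0.93 * 80 * 0.69 = 51.3360

51.3360 N*m


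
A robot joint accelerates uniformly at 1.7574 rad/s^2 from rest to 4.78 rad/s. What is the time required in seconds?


t = delta_omega / alpha = 4.78 / 1.7574 = 2.7199

2.7199 s


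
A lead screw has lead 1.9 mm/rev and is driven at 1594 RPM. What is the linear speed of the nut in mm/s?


v = lead * (RPM/60) = 1.9*1594/60 = 50.4767

50.4767 mm/s


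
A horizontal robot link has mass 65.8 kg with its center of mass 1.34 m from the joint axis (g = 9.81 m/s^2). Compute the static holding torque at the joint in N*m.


tau = m*g*L = 65.8 * 9.81 * 1.34 = 864.9673

864.9673 N*m


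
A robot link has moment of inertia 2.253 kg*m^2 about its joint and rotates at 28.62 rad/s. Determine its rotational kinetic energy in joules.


KE = (1/2)*I*omega^2 = 0.5*2.253*28.62^2 = 922.7211

922.7211 J


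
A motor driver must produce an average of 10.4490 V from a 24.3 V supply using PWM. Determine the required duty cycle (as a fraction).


D = V_avg/V_supply = 10.4490/24.3 = 0.4300

0.4300


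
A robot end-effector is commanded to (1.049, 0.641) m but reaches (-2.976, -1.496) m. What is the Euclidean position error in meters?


dx = -2.976 - (1.049) = -4.0250, dy = -1.496 - (0.641) = -2.1370
err = sqrt(16.200625 + 4.566769) = 4.5571

4.5571 m


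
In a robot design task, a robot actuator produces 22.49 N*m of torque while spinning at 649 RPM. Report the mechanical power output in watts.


omega = 649 * 2*pi/60 = 67.963121 rad/s
P = tau * omega = 22.49 * 67.963121 = 1528.4906

1528.4906 W


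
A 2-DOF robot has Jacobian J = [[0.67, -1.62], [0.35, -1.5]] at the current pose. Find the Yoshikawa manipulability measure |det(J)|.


det(J) = 0.67*-1.5 - (-1.62)*(0.35) = -0.4380
|det(J)| = 0.4380

0.4380


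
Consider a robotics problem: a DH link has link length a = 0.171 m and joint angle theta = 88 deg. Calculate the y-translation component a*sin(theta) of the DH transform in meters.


a*sin(theta) = 0.171*sin(88 deg) = 0.1709

0.1709 m


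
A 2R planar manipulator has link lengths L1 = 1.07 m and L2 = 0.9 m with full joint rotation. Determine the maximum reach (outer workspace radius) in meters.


r_max = L1 + L2 = 1.07 + 0.9 = 1.9700

1.9700 m


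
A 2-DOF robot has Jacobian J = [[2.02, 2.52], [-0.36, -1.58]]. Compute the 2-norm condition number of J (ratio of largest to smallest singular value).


JJ^T eigenvalues: trace(JJ^T) = 13.0568, det(JJ^T) = det(J)^2 = 5.21848336
s_max^2 = (13.0568 + sqrt(149.60609280))/2 = 12.64407847
s_min^2 = (13.0568 - sqrt(149.60609280))/2 = 0.41272153
kappa = s_max/s_min = sqrt(12.64407847/0.41272153) = 5.5350

5.5350


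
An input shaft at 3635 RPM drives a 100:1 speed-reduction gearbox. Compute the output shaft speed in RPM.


omega_out = omega_in / N = 3635 / 100 = 36.3500

36.3500 RPM


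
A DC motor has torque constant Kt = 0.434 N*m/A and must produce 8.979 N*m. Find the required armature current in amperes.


I = tau / Kt = 8.979/0.434 = 20.6889

20.6889 A


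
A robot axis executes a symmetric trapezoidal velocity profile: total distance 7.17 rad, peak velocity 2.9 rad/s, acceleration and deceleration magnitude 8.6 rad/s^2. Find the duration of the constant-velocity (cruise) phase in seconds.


t_acc = v/a = 0.337209 s, d_acc = v^2/(2a) = 0.488953 rad each
d_cruise = 7.17 - 2*0.488953 = 6.192094 rad
t_cruise = d_cruise/v = 6.192094/2.9 = 2.1352

2.1352 s


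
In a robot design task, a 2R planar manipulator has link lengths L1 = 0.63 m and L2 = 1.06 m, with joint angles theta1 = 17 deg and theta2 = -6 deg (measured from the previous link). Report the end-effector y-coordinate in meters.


y = L1*sin(th1) + L2*sin(th1+th2) = 0.63*sin(17 deg) + 1.06*sin(11 deg) = 0.3865

0.3865 m


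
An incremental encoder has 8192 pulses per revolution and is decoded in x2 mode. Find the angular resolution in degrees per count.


resolution = 360 / (PPR * 2) = 360 / 16384 = 0.0220

0.0220 degrees


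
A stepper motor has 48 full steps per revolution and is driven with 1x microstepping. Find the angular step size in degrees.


step = 360/(48*1) = 360/48 = 7.5000

7.5000 degrees


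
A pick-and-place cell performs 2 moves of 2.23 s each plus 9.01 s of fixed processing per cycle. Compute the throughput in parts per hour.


T_cycle = 2*2.23 + 9.01 = 13.4700 s
rate = 3600/T = 267.2606

267.2606 parts/hour


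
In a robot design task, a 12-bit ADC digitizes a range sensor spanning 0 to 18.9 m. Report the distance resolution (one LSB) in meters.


res = range / 2^n = 18.9/2^12 = 18.9/4096 = 0.0046

0.0046 m


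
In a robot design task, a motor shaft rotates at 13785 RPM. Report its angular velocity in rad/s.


omega = 13785 * 2*pi/60 = 1443.5618

1443.5618 rad/s


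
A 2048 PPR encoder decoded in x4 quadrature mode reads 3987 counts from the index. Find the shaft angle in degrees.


angle = counts * 360 / (PPR*4) = 3987 * 360 / 8192 = 175.2100

175.2100 degrees


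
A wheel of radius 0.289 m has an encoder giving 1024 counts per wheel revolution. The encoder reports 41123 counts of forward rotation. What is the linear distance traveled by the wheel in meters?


revs = 41123/1024 = 40.159180
d = revs * 2*pi*r = 40.159180 * 2*pi*0.289 = 72.9227

72.9227 m


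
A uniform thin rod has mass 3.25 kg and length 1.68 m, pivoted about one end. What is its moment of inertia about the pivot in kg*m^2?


I = (1/3)*m*L^2 = (1/3)*3.25*1.68^2 = 3.0576

3.0576 kg*m^2


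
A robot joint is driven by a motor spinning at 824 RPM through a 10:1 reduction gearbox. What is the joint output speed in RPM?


omega_joint = omega_motor / N = 824 / 10 = 82.4000

82.4000 RPM


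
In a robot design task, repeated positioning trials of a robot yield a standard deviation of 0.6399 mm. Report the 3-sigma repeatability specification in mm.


repeatability = 3*sigma = 3*0.6399 = 1.9197

1.9197 mm


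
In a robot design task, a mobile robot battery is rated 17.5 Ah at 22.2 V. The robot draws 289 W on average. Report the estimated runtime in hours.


E = 17.5*22.2 = 388.5000 Wh
t = E/P = 388.5000/289 = 1.3443

1.3443 hours
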